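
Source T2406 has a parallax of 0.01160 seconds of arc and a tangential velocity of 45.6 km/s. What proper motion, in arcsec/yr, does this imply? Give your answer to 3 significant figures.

0.112 arcsec/yr

d = 1/p = 1/0.01160″ = 86.207 pc.
μ = v_t / (4.74 d) = 45.6 / (4.74 × 86.207) = 45.6 / 408.62 = 0.1116 ″/yr.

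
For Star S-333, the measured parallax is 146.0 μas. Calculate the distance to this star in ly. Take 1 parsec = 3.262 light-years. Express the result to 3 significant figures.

p = 146.0 μas = 0.0001460 arcsec.
d = 1/p = 1/0.0001460 = 6849.3 pc.
In light-years: 6849.3 × 3.262 = 22342 ly.

22300 ly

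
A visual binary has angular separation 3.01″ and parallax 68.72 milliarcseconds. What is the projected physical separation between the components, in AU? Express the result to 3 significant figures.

43.8 AU

d = 1/p = 1/0.06872″ = 14.552 pc.
At distance d (pc), an angle of θ arcsec spans θ·d AU: s = 3.01 × 14.552 = 43.802 AU.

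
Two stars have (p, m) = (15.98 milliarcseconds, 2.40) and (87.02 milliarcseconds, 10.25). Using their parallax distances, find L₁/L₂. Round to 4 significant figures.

d₁ = 1/p₁ = 1/0.01598″ = 62.578 pc; d₂ = 1/p₂ = 1/0.08702″ = 11.492 pc.
M₁ = m₁ − 5 log₁₀ d₁ + 5 = 2.40 − 8.9821 + 5 = -1.5821.
M₂ = 10.25 − 5.3020 + 5 = 9.9480.
L₁/L₂ = 10^(0.4(M₂ − M₁)) = 10^(0.4 × 11.5301) = 10^4.61204 = 40930.

L₁/L₂ = 40930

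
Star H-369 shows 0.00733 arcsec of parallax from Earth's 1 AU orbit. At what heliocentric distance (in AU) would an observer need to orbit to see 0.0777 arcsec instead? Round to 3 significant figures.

Parallax scales linearly with baseline: p ∝ B, so B = p_target / p_Earth × 1 AU.
B = 0.0777 / 0.00733 = 10.6 AU.

10.6 AU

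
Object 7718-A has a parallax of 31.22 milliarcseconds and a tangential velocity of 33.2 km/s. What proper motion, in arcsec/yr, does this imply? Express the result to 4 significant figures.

d = 1/p = 1/0.03122″ = 32.031 pc.
μ = v_t / (4.74 d) = 33.2 / (4.74 × 32.031) = 33.2 / 151.83 = 0.21867 ″/yr.

0.2187 arcsec/yr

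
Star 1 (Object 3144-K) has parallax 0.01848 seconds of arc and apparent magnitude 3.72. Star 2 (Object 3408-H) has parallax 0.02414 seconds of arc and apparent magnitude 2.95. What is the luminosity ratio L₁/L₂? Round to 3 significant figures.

d₁ = 1/p₁ = 1/0.01848″ = 54.113 pc; d₂ = 1/p₂ = 1/0.02414″ = 41.425 pc.
M₁ = m₁ − 5 log₁₀ d₁ + 5 = 3.72 − 8.6665 + 5 = 0.0535.
M₂ = 2.95 − 8.0863 + 5 = -0.1363.
L₁/L₂ = 10^(0.4(M₂ − M₁)) = 10^(0.4 × (-0.1898)) = 10^(-0.07592) = 0.83961.

L₁/L₂ = 0.840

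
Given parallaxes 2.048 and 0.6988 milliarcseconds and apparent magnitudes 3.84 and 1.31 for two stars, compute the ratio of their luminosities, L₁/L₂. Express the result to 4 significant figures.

d₁ = 1/p₁ = 1/0.002048″ = 488.28 pc; d₂ = 1/p₂ = 1/0.0006988″ = 1431 pc.
M₁ = m₁ − 5 log₁₀ d₁ + 5 = 3.84 − 13.4433 + 5 = -4.6033.
M₂ = 1.31 − 15.7782 + 5 = -9.4682.
L₁/L₂ = 10^(0.4(M₂ − M₁)) = 10^(0.4 × (-4.8649)) = 10^(-1.94596) = 0.011325.

L₁/L₂ = 0.01133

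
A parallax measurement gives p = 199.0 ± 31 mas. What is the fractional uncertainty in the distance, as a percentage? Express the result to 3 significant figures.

15.6%

For d = 1/p, |σ_d/d| = |σ_p/p|.
σ_p/p = 31 / 199.0 = 0.15578 = 15.578%.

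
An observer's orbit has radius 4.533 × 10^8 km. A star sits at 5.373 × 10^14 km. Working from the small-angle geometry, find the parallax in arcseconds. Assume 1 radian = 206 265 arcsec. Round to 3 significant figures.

0.174 arcsec

θ ≈ B/d = (4.533 × 10^8) / (5.373 × 10^14) = 8.4366 × 10^-7 rad.
In arcseconds: 8.4366 × 10^-7 × 206265 = 0.17402″.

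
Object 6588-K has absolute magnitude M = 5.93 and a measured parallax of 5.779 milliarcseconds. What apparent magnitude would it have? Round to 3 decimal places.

m = 12.121

d = 1/p = 1/0.005779″ = 173.04 pc.
m − M = 5 log₁₀ d − 5 = 5 log₁₀(173.04) − 5 = 11.1907 − 5 = 6.1907.
m = M + (m − M) = 5.93 + 6.1907 = 12.121.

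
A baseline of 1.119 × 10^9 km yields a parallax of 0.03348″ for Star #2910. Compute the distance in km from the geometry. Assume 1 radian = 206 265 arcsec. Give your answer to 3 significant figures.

θ = 0.03348″ = 0.03348/206265 = 1.6232 × 10^-7 rad.
d = B/θ = (1.119 × 10^9) / (1.6232 × 10^-7) = 6.8938 × 10^15 km.

6.89 × 10^15 km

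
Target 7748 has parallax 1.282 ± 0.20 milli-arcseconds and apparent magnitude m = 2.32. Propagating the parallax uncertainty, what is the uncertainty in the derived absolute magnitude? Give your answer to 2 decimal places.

M = m − 5 log₁₀ d + 5 = m + 5 log₁₀ p + 5, so ∂M/∂p = 5/(p ln 10).
σ_M = (5/ln 10) · (σ_p/p) = 2.1715 × 0.20/1.282 = 2.1715 × 0.15601 = 0.33878.

σ_M = 0.34 mag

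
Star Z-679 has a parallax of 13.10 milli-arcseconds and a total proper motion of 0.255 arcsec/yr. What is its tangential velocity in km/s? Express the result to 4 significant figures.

d = 1/p = 1/0.01310″ = 76.336 pc.
v_t = 4.74 × μ × d = 4.74 × 0.255 × 76.336 = 92.267 km/s.

92.27 km/s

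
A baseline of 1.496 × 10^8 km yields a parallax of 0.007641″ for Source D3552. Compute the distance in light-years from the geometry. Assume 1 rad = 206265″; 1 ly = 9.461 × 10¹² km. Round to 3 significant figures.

427 ly

θ = 0.007641″ = 0.007641/206265 = 3.7045 × 10^-8 rad.
d = B/θ = (1.496 × 10^8) / (3.7045 × 10^-8) = 4.0383 × 10^15 km = (4.0383 × 10^15) / (9.461 × 10^12) ly = 426.84 ly.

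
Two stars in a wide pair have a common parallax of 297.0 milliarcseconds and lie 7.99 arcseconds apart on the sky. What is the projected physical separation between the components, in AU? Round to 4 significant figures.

d = 1/p = 1/0.2970″ = 3.367 pc.
At distance d (pc), an angle of θ arcsec spans θ·d AU: s = 7.99 × 3.367 = 26.902 AU.

26.90 AU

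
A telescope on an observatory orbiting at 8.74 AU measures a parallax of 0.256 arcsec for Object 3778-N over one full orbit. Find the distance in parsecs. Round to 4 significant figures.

34.14 pc

With baseline B (in AU) and parallax p (in arcsec), d = B/p parsecs.
d = 8.74 / 0.256 = 34.141 pc.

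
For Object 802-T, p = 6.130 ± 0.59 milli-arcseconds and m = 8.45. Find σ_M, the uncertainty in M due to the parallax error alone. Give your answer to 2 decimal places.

σ_M = 0.21 mag

M = m − 5 log₁₀ d + 5 = m + 5 log₁₀ p + 5, so ∂M/∂p = 5/(p ln 10).
σ_M = (5/ln 10) · (σ_p/p) = 2.1715 × 0.59/6.130 = 2.1715 × 0.096248 = 0.209.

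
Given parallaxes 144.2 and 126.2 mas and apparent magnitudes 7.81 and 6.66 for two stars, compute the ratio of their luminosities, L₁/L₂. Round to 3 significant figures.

d₁ = 1/p₁ = 1/0.1442″ = 6.9348 pc; d₂ = 1/p₂ = 1/0.1262″ = 7.9239 pc.
M₁ = m₁ − 5 log₁₀ d₁ + 5 = 7.81 − 4.2052 + 5 = 8.6048.
M₂ = 6.66 − 4.4947 + 5 = 7.1653.
L₁/L₂ = 10^(0.4(M₂ − M₁)) = 10^(0.4 × (-1.4395)) = 10^(-0.57580) = 0.26558.

L₁/L₂ = 0.266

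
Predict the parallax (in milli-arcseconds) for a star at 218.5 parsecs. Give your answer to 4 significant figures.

4.577 mas

p = 1/d = 1/218.5 = 0.0045767 arcsec.
= 0.0045767 × 1000 = 4.5767 mas.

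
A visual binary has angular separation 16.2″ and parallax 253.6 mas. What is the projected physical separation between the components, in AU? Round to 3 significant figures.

d = 1/p = 1/0.2536″ = 3.9432 pc.
At distance d (pc), an angle of θ arcsec spans θ·d AU: s = 16.2 × 3.9432 = 63.88 AU.

63.9 AU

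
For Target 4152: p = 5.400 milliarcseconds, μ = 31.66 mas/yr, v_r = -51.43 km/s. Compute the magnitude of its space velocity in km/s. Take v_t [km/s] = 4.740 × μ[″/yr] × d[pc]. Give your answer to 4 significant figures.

d = 1/p = 1/0.005400″ = 185.19 pc.
μ = 31.66 mas/yr = 0.03166 ″/yr.
v_t = 4.740 μ d = 4.740 × 0.03166 × 185.19 = 27.791 km/s.
v = √(v_r² + v_t²) = √((-51.43)² + 27.791²) = √3417.38 = 58.458 km/s.

58.46 km/s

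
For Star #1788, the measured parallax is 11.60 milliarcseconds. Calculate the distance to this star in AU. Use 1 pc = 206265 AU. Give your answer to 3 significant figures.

1.78 × 10^7 AU

p = 11.60 milliarcseconds = 0.01160 arcsec.
d = 1/p = 1/0.01160 = 86.207 pc.
In AU: 86.207 × 206265 = 1.7781 × 10^7 AU.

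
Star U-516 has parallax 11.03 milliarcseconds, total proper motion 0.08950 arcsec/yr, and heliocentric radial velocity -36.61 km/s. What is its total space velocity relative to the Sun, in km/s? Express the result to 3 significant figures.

53.1 km/s

d = 1/p = 1/0.01103″ = 90.662 pc.
v_t = 4.740 μ d = 4.740 × 0.08950 × 90.662 = 38.462 km/s.
v = √(v_r² + v_t²) = √((-36.61)² + 38.462²) = √2819.62 = 53.1 km/s.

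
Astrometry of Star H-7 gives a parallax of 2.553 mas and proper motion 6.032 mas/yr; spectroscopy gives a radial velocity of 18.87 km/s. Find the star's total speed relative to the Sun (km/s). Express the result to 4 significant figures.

21.94 km/s

d = 1/p = 1/0.002553″ = 391.7 pc.
μ = 6.032 mas/yr = 0.006032 ″/yr.
v_t = 4.740 μ d = 4.740 × 0.006032 × 391.7 = 11.199 km/s.
v = √(v_r² + v_t²) = √(18.87² + 11.199²) = √481.495 = 21.943 km/s.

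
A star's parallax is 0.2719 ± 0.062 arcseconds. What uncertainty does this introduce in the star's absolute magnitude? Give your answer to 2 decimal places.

σ_M = 0.50 mag

M = m − 5 log₁₀ d + 5 = m + 5 log₁₀ p + 5, so ∂M/∂p = 5/(p ln 10).
σ_M = (5/ln 10) · (σ_p/p) = 2.1715 × 0.062/0.2719 = 2.1715 × 0.22803 = 0.49517.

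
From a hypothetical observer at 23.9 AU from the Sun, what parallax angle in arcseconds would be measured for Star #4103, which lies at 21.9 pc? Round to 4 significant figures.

1.091 arcsec

p (arcsec) = B (AU) / d (pc).
p = 23.9 / 21.9 = 1.0913 arcsec.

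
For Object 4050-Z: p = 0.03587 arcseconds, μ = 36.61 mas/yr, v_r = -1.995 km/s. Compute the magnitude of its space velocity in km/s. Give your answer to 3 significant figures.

5.23 km/s

d = 1/p = 1/0.03587″ = 27.878 pc.
μ = 36.61 mas/yr = 0.03661 ″/yr.
v_t = 4.740 μ d = 4.740 × 0.03661 × 27.878 = 4.8377 km/s.
v = √(v_r² + v_t²) = √((-1.995)² + 4.8377²) = √27.3834 = 5.2329 km/s.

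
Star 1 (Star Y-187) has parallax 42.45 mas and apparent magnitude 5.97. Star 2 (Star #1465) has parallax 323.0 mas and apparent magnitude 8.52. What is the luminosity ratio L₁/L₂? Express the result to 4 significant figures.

L₁/L₂ = 606.2

d₁ = 1/p₁ = 1/0.04245″ = 23.557 pc; d₂ = 1/p₂ = 1/0.3230″ = 3.096 pc.
M₁ = m₁ − 5 log₁₀ d₁ + 5 = 5.97 − 6.8606 + 5 = 4.1094.
M₂ = 8.52 − 2.4540 + 5 = 11.0660.
L₁/L₂ = 10^(0.4(M₂ − M₁)) = 10^(0.4 × 6.9566) = 10^2.78264 = 606.23.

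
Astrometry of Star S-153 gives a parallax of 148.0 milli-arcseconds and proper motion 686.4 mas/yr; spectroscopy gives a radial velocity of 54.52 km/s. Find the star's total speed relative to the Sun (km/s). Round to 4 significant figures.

d = 1/p = 1/0.1480″ = 6.7568 pc.
μ = 686.4 mas/yr = 0.6864 ″/yr.
v_t = 4.740 μ d = 4.740 × 0.6864 × 6.7568 = 21.983 km/s.
v = √(v_r² + v_t²) = √(54.52² + 21.983²) = √3455.68 = 58.785 km/s.

58.79 km/s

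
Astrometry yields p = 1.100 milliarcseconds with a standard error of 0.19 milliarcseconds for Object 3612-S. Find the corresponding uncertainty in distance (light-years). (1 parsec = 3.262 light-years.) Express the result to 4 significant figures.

d = 1/p, so σ_d = σ_p / p².
σ_d = 0.000190 / (0.001100)² = 0.000190 / 0.00000121 = 157.02 pc = 157.02 × 3.262 ly = 512.2 ly.

512.2 ly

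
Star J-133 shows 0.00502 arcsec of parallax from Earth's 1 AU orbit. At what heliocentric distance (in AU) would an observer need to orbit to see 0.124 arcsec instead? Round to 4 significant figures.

Parallax scales linearly with baseline: p ∝ B, so B = p_target / p_Earth × 1 AU.
B = 0.124 / 0.00502 = 24.701 AU.

24.70 AU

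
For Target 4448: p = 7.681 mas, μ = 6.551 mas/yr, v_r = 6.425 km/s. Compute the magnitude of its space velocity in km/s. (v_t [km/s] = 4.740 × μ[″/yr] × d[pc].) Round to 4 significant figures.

7.591 km/s

d = 1/p = 1/0.007681″ = 130.19 pc.
μ = 6.551 mas/yr = 0.006551 ″/yr.
v_t = 4.740 μ d = 4.740 × 0.006551 × 130.19 = 4.0426 km/s.
v = √(v_r² + v_t²) = √(6.425² + 4.0426²) = √57.6232 = 7.591 km/s.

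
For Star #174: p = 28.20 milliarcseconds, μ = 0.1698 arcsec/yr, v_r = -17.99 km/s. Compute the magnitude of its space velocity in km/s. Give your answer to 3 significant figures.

d = 1/p = 1/0.02820″ = 35.461 pc.
v_t = 4.740 μ d = 4.740 × 0.1698 × 35.461 = 28.541 km/s.
v = √(v_r² + v_t²) = √((-17.99)² + 28.541²) = √1138.23 = 33.738 km/s.

33.7 km/s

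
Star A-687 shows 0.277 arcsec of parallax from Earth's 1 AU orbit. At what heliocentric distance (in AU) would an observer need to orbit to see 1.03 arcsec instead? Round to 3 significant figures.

Parallax scales linearly with baseline: p ∝ B, so B = p_target / p_Earth × 1 AU.
B = 1.03 / 0.277 = 3.7184 AU.

3.72 AU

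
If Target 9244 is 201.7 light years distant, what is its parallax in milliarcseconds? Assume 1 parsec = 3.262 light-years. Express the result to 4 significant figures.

d = 201.7 ly ÷ 3.262 = 61.833 pc.
p = 1/d = 1/61.833 = 0.016173 arcsec.
= 0.016173 × 1000 = 16.173 mas.

16.17 mas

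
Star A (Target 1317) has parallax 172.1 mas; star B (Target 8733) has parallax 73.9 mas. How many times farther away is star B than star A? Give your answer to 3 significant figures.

2.33

Since d = 1/p, d_B/d_A = p_A/p_B.
= 172.1 / 73.9 = 2.3288.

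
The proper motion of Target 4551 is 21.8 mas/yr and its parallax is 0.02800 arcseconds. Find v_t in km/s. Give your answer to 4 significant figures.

d = 1/p = 1/0.02800″ = 35.714 pc.
μ = 21.8 mas/yr = 0.0218 ″/yr.
v_t = 4.74 × μ × d = 4.74 × 0.0218 × 35.714 = 3.6904 km/s.

3.690 km/s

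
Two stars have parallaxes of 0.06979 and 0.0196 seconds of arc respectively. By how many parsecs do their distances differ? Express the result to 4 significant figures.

36.69 pc

d_A = 1/0.06979″ = 14.329 pc; d_B = 1/0.01960″ = 51.02 pc.
|d_B − d_A| = |51.02 − 14.329| = 36.691 pc.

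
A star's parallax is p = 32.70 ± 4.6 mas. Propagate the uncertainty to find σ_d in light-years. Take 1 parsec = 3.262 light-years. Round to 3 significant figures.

14.0 ly

d = 1/p, so σ_d = σ_p / p².
σ_d = 0.00460 / (0.03270)² = 0.00460 / 0.0010693 = 4.3019 pc = 4.3019 × 3.262 ly = 14.033 ly.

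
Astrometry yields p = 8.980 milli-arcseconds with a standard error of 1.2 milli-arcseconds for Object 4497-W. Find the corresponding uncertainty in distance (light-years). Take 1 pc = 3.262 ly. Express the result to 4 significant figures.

48.54 ly

d = 1/p, so σ_d = σ_p / p².
σ_d = 0.00120 / (0.008980)² = 0.00120 / 0.00008064 = 14.881 pc = 14.881 × 3.262 ly = 48.542 ly.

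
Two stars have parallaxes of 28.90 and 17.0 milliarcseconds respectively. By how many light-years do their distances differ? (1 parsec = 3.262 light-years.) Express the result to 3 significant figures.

79.0 ly

d_A = 1/0.02890″ = 34.602 pc; d_B = 1/0.01700″ = 58.824 pc.
|d_B − d_A| = |58.824 − 34.602| = 24.222 pc = 24.222 × 3.262 ly = 79.012 ly.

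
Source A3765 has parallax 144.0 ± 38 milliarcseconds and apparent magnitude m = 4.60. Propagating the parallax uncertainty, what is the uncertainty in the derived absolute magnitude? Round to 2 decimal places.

M = m − 5 log₁₀ d + 5 = m + 5 log₁₀ p + 5, so ∂M/∂p = 5/(p ln 10).
σ_M = (5/ln 10) · (σ_p/p) = 2.1715 × 38/144.0 = 2.1715 × 0.26389 = 0.57304.

σ_M = 0.57 mag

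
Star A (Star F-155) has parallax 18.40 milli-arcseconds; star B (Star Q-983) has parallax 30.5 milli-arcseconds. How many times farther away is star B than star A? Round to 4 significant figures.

0.6033

Since d = 1/p, d_B/d_A = p_A/p_B.
= 18.40 / 30.5 = 0.60328.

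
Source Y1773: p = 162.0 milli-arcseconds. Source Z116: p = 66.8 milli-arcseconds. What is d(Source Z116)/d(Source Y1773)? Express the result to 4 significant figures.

2.425

Since d = 1/p, d_B/d_A = p_A/p_B.
= 162.0 / 66.8 = 2.4251.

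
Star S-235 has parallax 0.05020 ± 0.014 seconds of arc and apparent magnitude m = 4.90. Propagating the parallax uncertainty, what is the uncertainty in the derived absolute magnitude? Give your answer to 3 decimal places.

M = m − 5 log₁₀ d + 5 = m + 5 log₁₀ p + 5, so ∂M/∂p = 5/(p ln 10).
σ_M = (5/ln 10) · (σ_p/p) = 2.1715 × 0.014/0.05020 = 2.1715 × 0.27888 = 0.60559.

σ_M = 0.606 mag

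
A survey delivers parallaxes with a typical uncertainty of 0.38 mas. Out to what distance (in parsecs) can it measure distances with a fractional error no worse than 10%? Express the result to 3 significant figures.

263 pc

σ_d/d = σ_p/p, so the condition is σ_p/p ≤ 0.10, i.e. p ≥ σ_p/0.10.
p_min = 0.38/0.10 = 3.8 mas = 0.0038 arcsec.
d_max = 1/p_min = 1/0.0038 = 263.16 pc.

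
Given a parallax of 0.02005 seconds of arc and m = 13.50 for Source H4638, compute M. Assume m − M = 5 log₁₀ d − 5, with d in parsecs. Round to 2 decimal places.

M = 10.01

d = 1/p = 1/0.02005″ = 49.875 pc.
m − M = 5 log₁₀(49.875) − 5 = 8.4894 − 5 = 3.4894.
M = m − (m − M) = 13.50 − 3.4894 = 10.01.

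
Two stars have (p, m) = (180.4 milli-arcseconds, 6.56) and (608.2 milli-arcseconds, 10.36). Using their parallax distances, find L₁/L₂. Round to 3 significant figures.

L₁/L₂ = 376

d₁ = 1/p₁ = 1/0.1804″ = 5.5432 pc; d₂ = 1/p₂ = 1/0.6082″ = 1.6442 pc.
M₁ = m₁ − 5 log₁₀ d₁ + 5 = 6.56 − 3.7188 + 5 = 7.8412.
M₂ = 10.36 − 1.0798 + 5 = 14.2802.
L₁/L₂ = 10^(0.4(M₂ − M₁)) = 10^(0.4 × 6.4390) = 10^2.57560 = 376.36.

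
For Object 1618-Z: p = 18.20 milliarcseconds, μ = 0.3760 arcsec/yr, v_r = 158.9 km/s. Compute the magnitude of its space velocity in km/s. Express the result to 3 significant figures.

187 km/s

d = 1/p = 1/0.01820″ = 54.945 pc.
v_t = 4.740 μ d = 4.740 × 0.3760 × 54.945 = 97.925 km/s.
v = √(v_r² + v_t²) = √(158.9² + 97.925²) = √34838.5 = 186.65 km/s.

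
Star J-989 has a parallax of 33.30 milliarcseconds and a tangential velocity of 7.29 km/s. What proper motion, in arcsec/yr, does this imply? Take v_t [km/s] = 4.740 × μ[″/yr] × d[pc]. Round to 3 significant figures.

0.0512 arcsec/yr

d = 1/p = 1/0.03330″ = 30.03 pc.
μ = v_t / (4.74 d) = 7.29 / (4.74 × 30.03) = 7.29 / 142.34 = 0.051215 ″/yr.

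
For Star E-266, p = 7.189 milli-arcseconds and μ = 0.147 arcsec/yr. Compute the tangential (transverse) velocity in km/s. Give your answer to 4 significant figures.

96.92 km/s

d = 1/p = 1/0.007189″ = 139.1 pc.
v_t = 4.74 × μ × d = 4.74 × 0.147 × 139.1 = 96.922 km/s.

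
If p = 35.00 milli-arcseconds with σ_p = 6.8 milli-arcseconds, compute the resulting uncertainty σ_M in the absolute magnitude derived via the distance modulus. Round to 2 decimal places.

M = m − 5 log₁₀ d + 5 = m + 5 log₁₀ p + 5, so ∂M/∂p = 5/(p ln 10).
σ_M = (5/ln 10) · (σ_p/p) = 2.1715 × 6.8/35.00 = 2.1715 × 0.19429 = 0.4219.

σ_M = 0.42 mag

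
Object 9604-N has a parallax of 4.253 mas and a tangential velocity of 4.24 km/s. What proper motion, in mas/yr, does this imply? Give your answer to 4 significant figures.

3.804 mas/yr

d = 1/p = 1/0.004253″ = 235.13 pc.
μ = v_t / (4.74 d) = 4.24 / (4.74 × 235.13) = 4.24 / 1114.5 = 0.0038044 ″/yr = 3.8044 mas/yr.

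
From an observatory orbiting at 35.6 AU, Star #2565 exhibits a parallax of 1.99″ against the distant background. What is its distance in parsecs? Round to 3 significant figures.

17.9 pc

With baseline B (in AU) and parallax p (in arcsec), d = B/p parsecs.
d = 35.6 / 1.99 = 17.889 pc.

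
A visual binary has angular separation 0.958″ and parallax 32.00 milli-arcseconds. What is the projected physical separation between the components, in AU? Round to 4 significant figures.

29.94 AU

d = 1/p = 1/0.03200″ = 31.25 pc.
At distance d (pc), an angle of θ arcsec spans θ·d AU: s = 0.958 × 31.25 = 29.938 AU.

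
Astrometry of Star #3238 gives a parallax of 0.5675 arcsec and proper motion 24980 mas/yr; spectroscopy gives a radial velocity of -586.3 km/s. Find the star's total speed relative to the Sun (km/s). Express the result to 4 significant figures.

d = 1/p = 1/0.5675″ = 1.7621 pc.
μ = 24980 mas/yr = 24.98 ″/yr.
v_t = 4.740 μ d = 4.740 × 24.98 × 1.7621 = 208.64 km/s.
v = √(v_r² + v_t²) = √((-586.3)² + 208.64²) = √387278 = 622.32 km/s.

622.3 km/s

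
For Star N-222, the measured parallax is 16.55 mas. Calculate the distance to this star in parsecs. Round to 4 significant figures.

p = 16.55 mas = 0.01655 arcsec.
d = 1/p = 1/0.01655 = 60.423 pc.

60.42 pc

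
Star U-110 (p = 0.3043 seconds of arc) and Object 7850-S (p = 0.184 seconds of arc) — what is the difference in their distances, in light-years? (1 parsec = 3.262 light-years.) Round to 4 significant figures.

7.009 ly

d_A = 1/0.3043″ = 3.2862 pc; d_B = 1/0.1840″ = 5.4348 pc.
|d_B − d_A| = |5.4348 − 3.2862| = 2.1486 pc = 2.1486 × 3.262 ly = 7.0087 ly.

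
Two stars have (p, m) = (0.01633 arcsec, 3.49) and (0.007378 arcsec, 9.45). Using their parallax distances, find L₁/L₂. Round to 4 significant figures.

L₁/L₂ = 49.42

d₁ = 1/p₁ = 1/0.01633″ = 61.237 pc; d₂ = 1/p₂ = 1/0.007378″ = 135.54 pc.
M₁ = m₁ − 5 log₁₀ d₁ + 5 = 3.49 − 8.9351 + 5 = -0.4451.
M₂ = 9.45 − 10.6603 + 5 = 3.7897.
L₁/L₂ = 10^(0.4(M₂ − M₁)) = 10^(0.4 × 4.2348) = 10^1.69392 = 49.422.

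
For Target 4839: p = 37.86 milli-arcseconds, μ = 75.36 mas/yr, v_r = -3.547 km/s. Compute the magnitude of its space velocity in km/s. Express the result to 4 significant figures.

10.08 km/s

d = 1/p = 1/0.03786″ = 26.413 pc.
μ = 75.36 mas/yr = 0.07536 ″/yr.
v_t = 4.740 μ d = 4.740 × 0.07536 × 26.413 = 9.4349 km/s.
v = √(v_r² + v_t²) = √((-3.547)² + 9.4349²) = √101.599 = 10.08 km/s.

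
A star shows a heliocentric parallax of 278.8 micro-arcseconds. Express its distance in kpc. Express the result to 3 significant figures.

3.59 kpc

p = 278.8 micro-arcseconds = 0.0002788 arcsec.
d = 1/p = 1/0.0002788 = 3586.8 pc.
= 3.5868 kpc.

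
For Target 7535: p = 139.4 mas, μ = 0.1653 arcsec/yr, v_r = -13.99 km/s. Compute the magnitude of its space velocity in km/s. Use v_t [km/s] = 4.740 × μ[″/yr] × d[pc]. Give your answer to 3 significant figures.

d = 1/p = 1/0.1394″ = 7.1736 pc.
v_t = 4.740 μ d = 4.740 × 0.1653 × 7.1736 = 5.6207 km/s.
v = √(v_r² + v_t²) = √((-13.99)² + 5.6207²) = √227.312 = 15.077 km/s.

15.1 km/s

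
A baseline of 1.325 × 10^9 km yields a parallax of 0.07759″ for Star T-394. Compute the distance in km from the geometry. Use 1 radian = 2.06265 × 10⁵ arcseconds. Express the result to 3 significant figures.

3.52 × 10^15 km

θ = 0.07759″ = 0.07759/206265 = 3.7617 × 10^-7 rad.
d = B/θ = (1.325 × 10^9) / (3.7617 × 10^-7) = 3.5223 × 10^15 km.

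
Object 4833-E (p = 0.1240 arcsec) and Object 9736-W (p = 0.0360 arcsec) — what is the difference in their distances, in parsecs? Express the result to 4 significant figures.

d_A = 1/0.1240″ = 8.0645 pc; d_B = 1/0.03600″ = 27.778 pc.
|d_B − d_A| = |27.778 − 8.0645| = 19.714 pc.

19.71 pc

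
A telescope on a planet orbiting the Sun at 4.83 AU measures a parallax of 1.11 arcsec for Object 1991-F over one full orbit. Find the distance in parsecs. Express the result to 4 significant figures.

4.351 pc

With baseline B (in AU) and parallax p (in arcsec), d = B/p parsecs.
d = 4.83 / 1.11 = 4.3514 pc.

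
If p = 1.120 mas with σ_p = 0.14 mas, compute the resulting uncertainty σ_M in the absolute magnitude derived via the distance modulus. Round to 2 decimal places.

σ_M = 0.27 mag

M = m − 5 log₁₀ d + 5 = m + 5 log₁₀ p + 5, so ∂M/∂p = 5/(p ln 10).
σ_M = (5/ln 10) · (σ_p/p) = 2.1715 × 0.14/1.120 = 2.1715 × 0.125 = 0.27144.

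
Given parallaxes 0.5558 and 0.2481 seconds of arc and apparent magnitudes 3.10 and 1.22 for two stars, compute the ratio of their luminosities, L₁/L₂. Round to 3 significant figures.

d₁ = 1/p₁ = 1/0.5558″ = 1.7992 pc; d₂ = 1/p₂ = 1/0.2481″ = 4.0306 pc.
M₁ = m₁ − 5 log₁₀ d₁ + 5 = 3.10 − 1.2754 + 5 = 6.8246.
M₂ = 1.22 − 3.0268 + 5 = 3.1932.
L₁/L₂ = 10^(0.4(M₂ − M₁)) = 10^(0.4 × (-3.6314)) = 10^(-1.45256) = 0.035273.

L₁/L₂ = 0.0353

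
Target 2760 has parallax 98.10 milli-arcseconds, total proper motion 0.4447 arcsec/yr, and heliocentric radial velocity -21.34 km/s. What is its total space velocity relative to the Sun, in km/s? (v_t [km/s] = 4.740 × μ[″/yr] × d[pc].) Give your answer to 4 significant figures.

d = 1/p = 1/0.09810″ = 10.194 pc.
v_t = 4.740 μ d = 4.740 × 0.4447 × 10.194 = 21.488 km/s.
v = √(v_r² + v_t²) = √((-21.34)² + 21.488²) = √917.13 = 30.284 km/s.

30.28 km/s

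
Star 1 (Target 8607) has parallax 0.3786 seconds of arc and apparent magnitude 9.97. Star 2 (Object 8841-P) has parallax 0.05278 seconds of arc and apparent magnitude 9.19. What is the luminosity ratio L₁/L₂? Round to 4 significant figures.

d₁ = 1/p₁ = 1/0.3786″ = 2.6413 pc; d₂ = 1/p₂ = 1/0.05278″ = 18.947 pc.
M₁ = m₁ − 5 log₁₀ d₁ + 5 = 9.97 − 2.1091 + 5 = 12.8609.
M₂ = 9.19 − 6.3877 + 5 = 7.8023.
L₁/L₂ = 10^(0.4(M₂ − M₁)) = 10^(0.4 × (-5.0586)) = 10^(-2.02344) = 0.0094746.

L₁/L₂ = 0.009475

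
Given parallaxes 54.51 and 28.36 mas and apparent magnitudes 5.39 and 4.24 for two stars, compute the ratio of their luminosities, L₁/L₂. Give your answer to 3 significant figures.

L₁/L₂ = 0.0939

d₁ = 1/p₁ = 1/0.05451″ = 18.345 pc; d₂ = 1/p₂ = 1/0.02836″ = 35.261 pc.
M₁ = m₁ − 5 log₁₀ d₁ + 5 = 5.39 − 6.3176 + 5 = 4.0724.
M₂ = 4.24 − 7.7365 + 5 = 1.5035.
L₁/L₂ = 10^(0.4(M₂ − M₁)) = 10^(0.4 × (-2.5689)) = 10^(-1.02756) = 0.093851.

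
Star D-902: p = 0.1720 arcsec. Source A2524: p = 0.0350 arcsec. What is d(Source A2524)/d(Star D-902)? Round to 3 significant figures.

4.91

Since d = 1/p, d_B/d_A = p_A/p_B.
= 0.1720 / 0.0350 = 4.9143.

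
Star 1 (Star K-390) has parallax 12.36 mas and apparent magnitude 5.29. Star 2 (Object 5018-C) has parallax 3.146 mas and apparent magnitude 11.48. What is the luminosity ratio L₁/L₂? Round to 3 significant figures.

L₁/L₂ = 19.4

d₁ = 1/p₁ = 1/0.01236″ = 80.906 pc; d₂ = 1/p₂ = 1/0.003146″ = 317.86 pc.
M₁ = m₁ − 5 log₁₀ d₁ + 5 = 5.29 − 9.5399 + 5 = 0.7501.
M₂ = 11.48 − 12.5112 + 5 = 3.9688.
L₁/L₂ = 10^(0.4(M₂ − M₁)) = 10^(0.4 × 3.2187) = 10^1.28748 = 19.386.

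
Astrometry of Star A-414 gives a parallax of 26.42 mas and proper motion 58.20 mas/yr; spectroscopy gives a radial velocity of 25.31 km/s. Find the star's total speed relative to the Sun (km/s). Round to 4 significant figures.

d = 1/p = 1/0.02642″ = 37.85 pc.
μ = 58.20 mas/yr = 0.05820 ″/yr.
v_t = 4.740 μ d = 4.740 × 0.05820 × 37.85 = 10.442 km/s.
v = √(v_r² + v_t²) = √(25.31² + 10.442²) = √749.631 = 27.379 km/s.

27.38 km/s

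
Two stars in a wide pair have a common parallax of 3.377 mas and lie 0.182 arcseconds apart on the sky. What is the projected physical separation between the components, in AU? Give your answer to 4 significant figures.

53.89 AU

d = 1/p = 1/0.003377″ = 296.12 pc.
At distance d (pc), an angle of θ arcsec spans θ·d AU: s = 0.182 × 296.12 = 53.894 AU.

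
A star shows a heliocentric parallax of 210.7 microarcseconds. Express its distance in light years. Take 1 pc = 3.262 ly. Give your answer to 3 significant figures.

15500 light years

p = 210.7 microarcseconds = 0.0002107 arcsec.
d = 1/p = 1/0.0002107 = 4746.1 pc.
In light-years: 4746.1 × 3.262 = 15482 ly.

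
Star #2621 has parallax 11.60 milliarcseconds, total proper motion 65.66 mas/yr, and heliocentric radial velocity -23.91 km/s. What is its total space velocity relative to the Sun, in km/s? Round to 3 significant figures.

d = 1/p = 1/0.01160″ = 86.207 pc.
μ = 65.66 mas/yr = 0.06566 ″/yr.
v_t = 4.740 μ d = 4.740 × 0.06566 × 86.207 = 26.83 km/s.
v = √(v_r² + v_t²) = √((-23.91)² + 26.83²) = √1291.54 = 35.938 km/s.

35.9 km/s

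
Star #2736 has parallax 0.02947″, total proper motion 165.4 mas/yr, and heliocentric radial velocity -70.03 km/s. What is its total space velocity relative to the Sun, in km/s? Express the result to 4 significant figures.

74.91 km/s

d = 1/p = 1/0.02947″ = 33.933 pc.
μ = 165.4 mas/yr = 0.1654 ″/yr.
v_t = 4.740 μ d = 4.740 × 0.1654 × 33.933 = 26.603 km/s.
v = √(v_r² + v_t²) = √((-70.03)² + 26.603²) = √5611.92 = 74.913 km/s.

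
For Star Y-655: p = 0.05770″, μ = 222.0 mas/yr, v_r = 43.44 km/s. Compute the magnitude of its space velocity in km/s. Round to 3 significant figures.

d = 1/p = 1/0.05770″ = 17.331 pc.
μ = 222.0 mas/yr = 0.2220 ″/yr.
v_t = 4.740 μ d = 4.740 × 0.2220 × 17.331 = 18.237 km/s.
v = √(v_r² + v_t²) = √(43.44² + 18.237²) = √2219.62 = 47.113 km/s.

47.1 km/s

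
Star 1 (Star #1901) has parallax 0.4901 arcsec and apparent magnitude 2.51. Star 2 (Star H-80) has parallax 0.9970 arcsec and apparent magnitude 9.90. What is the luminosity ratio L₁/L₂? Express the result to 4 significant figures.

L₁/L₂ = 3740

d₁ = 1/p₁ = 1/0.4901″ = 2.0404 pc; d₂ = 1/p₂ = 1/0.9970″ = 1.003 pc.
M₁ = m₁ − 5 log₁₀ d₁ + 5 = 2.51 − 1.5486 + 5 = 5.9614.
M₂ = 9.90 − 0.0065 + 5 = 14.8935.
L₁/L₂ = 10^(0.4(M₂ − M₁)) = 10^(0.4 × 8.9321) = 10^3.57284 = 3739.7.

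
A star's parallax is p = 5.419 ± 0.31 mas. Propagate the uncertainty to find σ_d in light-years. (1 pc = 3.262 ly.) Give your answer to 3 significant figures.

d = 1/p, so σ_d = σ_p / p².
σ_d = 0.000310 / (0.005419)² = 0.000310 / 0.000029366 = 10.556 pc = 10.556 × 3.262 ly = 34.434 ly.

34.4 ly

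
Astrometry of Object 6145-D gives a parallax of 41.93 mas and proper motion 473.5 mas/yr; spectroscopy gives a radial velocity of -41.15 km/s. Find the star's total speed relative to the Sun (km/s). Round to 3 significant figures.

d = 1/p = 1/0.04193″ = 23.849 pc.
μ = 473.5 mas/yr = 0.4735 ″/yr.
v_t = 4.740 μ d = 4.740 × 0.4735 × 23.849 = 53.526 km/s.
v = √(v_r² + v_t²) = √((-41.15)² + 53.526²) = √4558.36 = 67.516 km/s.

67.5 km/s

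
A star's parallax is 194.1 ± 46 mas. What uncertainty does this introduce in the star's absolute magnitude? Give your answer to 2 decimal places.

σ_M = 0.51 mag

M = m − 5 log₁₀ d + 5 = m + 5 log₁₀ p + 5, so ∂M/∂p = 5/(p ln 10).
σ_M = (5/ln 10) · (σ_p/p) = 2.1715 × 46/194.1 = 2.1715 × 0.23699 = 0.51462.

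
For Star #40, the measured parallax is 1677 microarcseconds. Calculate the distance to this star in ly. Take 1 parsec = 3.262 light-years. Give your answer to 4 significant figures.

1945 ly

p = 1677 microarcseconds = 0.001677 arcsec.
d = 1/p = 1/0.001677 = 596.3 pc.
In light-years: 596.3 × 3.262 = 1945.1 ly.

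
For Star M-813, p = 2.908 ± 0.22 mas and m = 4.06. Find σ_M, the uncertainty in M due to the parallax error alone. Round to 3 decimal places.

M = m − 5 log₁₀ d + 5 = m + 5 log₁₀ p + 5, so ∂M/∂p = 5/(p ln 10).
σ_M = (5/ln 10) · (σ_p/p) = 2.1715 × 0.22/2.908 = 2.1715 × 0.075653 = 0.16428.

σ_M = 0.164 mag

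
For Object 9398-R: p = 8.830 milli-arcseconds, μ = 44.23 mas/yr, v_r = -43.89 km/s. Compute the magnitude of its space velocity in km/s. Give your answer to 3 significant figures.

d = 1/p = 1/0.008830″ = 113.25 pc.
μ = 44.23 mas/yr = 0.04423 ″/yr.
v_t = 4.740 μ d = 4.740 × 0.04423 × 113.25 = 23.743 km/s.
v = √(v_r² + v_t²) = √((-43.89)² + 23.743²) = √2490.06 = 49.901 km/s.

49.9 km/s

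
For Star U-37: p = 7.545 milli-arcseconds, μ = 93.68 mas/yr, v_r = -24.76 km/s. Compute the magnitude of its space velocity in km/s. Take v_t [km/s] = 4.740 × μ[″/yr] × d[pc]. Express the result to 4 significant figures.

63.85 km/s

d = 1/p = 1/0.007545″ = 132.54 pc.
μ = 93.68 mas/yr = 0.09368 ″/yr.
v_t = 4.740 μ d = 4.740 × 0.09368 × 132.54 = 58.853 km/s.
v = √(v_r² + v_t²) = √((-24.76)² + 58.853²) = √4076.73 = 63.849 km/s.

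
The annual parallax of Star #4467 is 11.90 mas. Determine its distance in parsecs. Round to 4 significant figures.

84.03 pc

p = 11.90 mas = 0.01190 arcsec.
d = 1/p = 1/0.01190 = 84.034 pc.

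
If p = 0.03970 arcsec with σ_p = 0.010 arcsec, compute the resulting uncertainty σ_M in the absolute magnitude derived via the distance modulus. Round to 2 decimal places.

σ_M = 0.55 mag

M = m − 5 log₁₀ d + 5 = m + 5 log₁₀ p + 5, so ∂M/∂p = 5/(p ln 10).
σ_M = (5/ln 10) · (σ_p/p) = 2.1715 × 0.010/0.03970 = 2.1715 × 0.25189 = 0.54698.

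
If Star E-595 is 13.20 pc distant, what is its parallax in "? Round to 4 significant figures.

0.07576 "

p = 1/d = 1/13.2 = 0.075758 arcsec.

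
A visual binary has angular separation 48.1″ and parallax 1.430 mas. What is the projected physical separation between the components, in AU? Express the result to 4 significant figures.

d = 1/p = 1/0.001430″ = 699.3 pc.
At distance d (pc), an angle of θ arcsec spans θ·d AU: s = 48.1 × 699.3 = 33636 AU.

33640 AU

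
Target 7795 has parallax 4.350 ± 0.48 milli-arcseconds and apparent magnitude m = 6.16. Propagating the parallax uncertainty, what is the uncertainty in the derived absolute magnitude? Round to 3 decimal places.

M = m − 5 log₁₀ d + 5 = m + 5 log₁₀ p + 5, so ∂M/∂p = 5/(p ln 10).
σ_M = (5/ln 10) · (σ_p/p) = 2.1715 × 0.48/4.350 = 2.1715 × 0.11034 = 0.2396.

σ_M = 0.240 mag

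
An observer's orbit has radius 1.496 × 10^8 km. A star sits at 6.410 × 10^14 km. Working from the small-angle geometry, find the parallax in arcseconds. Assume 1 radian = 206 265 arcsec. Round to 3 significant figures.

θ ≈ B/d = (1.496 × 10^8) / (6.410 × 10^14) = 2.3339 × 10^-7 rad.
In arcseconds: 2.3339 × 10^-7 × 206265 = 0.04814″.

0.0481 arcsec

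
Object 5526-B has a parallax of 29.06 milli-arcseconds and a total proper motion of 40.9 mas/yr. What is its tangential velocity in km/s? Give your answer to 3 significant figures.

d = 1/p = 1/0.02906″ = 34.412 pc.
μ = 40.9 mas/yr = 0.0409 ″/yr.
v_t = 4.74 × μ × d = 4.74 × 0.0409 × 34.412 = 6.6713 km/s.

6.67 km/s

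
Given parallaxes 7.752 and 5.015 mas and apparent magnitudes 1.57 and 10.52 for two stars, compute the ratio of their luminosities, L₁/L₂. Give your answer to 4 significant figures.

d₁ = 1/p₁ = 1/0.007752″ = 129 pc; d₂ = 1/p₂ = 1/0.005015″ = 199.4 pc.
M₁ = m₁ − 5 log₁₀ d₁ + 5 = 1.57 − 10.5529 + 5 = -3.9829.
M₂ = 10.52 − 11.4986 + 5 = 4.0214.
L₁/L₂ = 10^(0.4(M₂ − M₁)) = 10^(0.4 × 8.0043) = 10^3.20172 = 1591.2.

L₁/L₂ = 1591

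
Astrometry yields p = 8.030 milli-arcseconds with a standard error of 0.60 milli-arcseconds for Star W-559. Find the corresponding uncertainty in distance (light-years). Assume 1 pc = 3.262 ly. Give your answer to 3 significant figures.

d = 1/p, so σ_d = σ_p / p².
σ_d = 0.000600 / (0.008030)² = 0.000600 / 0.000064481 = 9.3051 pc = 9.3051 × 3.262 ly = 30.353 ly.

30.4 ly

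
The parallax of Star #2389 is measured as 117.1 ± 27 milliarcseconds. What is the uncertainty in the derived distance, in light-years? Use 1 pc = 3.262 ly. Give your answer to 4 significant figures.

6.423 ly

d = 1/p, so σ_d = σ_p / p².
σ_d = 0.0270 / (0.1171)² = 0.0270 / 0.013712 = 1.9691 pc = 1.9691 × 3.262 ly = 6.4232 ly.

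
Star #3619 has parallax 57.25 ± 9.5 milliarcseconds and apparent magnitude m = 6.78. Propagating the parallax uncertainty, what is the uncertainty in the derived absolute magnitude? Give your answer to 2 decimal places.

M = m − 5 log₁₀ d + 5 = m + 5 log₁₀ p + 5, so ∂M/∂p = 5/(p ln 10).
σ_M = (5/ln 10) · (σ_p/p) = 2.1715 × 9.5/57.25 = 2.1715 × 0.16594 = 0.36034.

σ_M = 0.36 mag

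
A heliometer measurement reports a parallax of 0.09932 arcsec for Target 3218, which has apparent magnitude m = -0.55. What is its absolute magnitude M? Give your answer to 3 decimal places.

M = -0.565

d = 1/p = 1/0.09932″ = 10.068 pc.
m − M = 5 log₁₀(10.068) − 5 = 5.0147 − 5 = 0.0147.
M = m − (m − M) = -0.55 − 0.0147 = -0.565.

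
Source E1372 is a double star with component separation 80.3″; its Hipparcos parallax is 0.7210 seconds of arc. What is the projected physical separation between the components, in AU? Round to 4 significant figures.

d = 1/p = 1/0.7210″ = 1.387 pc.
At distance d (pc), an angle of θ arcsec spans θ·d AU: s = 80.3 × 1.387 = 111.38 AU.

111.4 AU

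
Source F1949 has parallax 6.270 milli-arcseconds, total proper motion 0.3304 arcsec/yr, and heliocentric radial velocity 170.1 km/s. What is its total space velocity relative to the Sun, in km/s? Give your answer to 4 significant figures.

302.2 km/s

d = 1/p = 1/0.006270″ = 159.49 pc.
v_t = 4.740 μ d = 4.740 × 0.3304 × 159.49 = 249.78 km/s.
v = √(v_r² + v_t²) = √(170.1² + 249.78²) = √91324.1 = 302.2 km/s.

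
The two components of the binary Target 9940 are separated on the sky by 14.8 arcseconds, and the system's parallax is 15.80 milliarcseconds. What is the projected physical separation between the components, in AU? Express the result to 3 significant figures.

937 AU

d = 1/p = 1/0.01580″ = 63.291 pc.
At distance d (pc), an angle of θ arcsec spans θ·d AU: s = 14.8 × 63.291 = 936.71 AU.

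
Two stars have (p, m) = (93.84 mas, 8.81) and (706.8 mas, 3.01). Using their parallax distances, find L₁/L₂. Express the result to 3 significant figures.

d₁ = 1/p₁ = 1/0.09384″ = 10.656 pc; d₂ = 1/p₂ = 1/0.7068″ = 1.4148 pc.
M₁ = m₁ − 5 log₁₀ d₁ + 5 = 8.81 − 5.1380 + 5 = 8.6720.
M₂ = 3.01 − 0.7535 + 5 = 7.2565.
L₁/L₂ = 10^(0.4(M₂ − M₁)) = 10^(0.4 × (-1.4155)) = 10^(-0.56620) = 0.27152.

L₁/L₂ = 0.272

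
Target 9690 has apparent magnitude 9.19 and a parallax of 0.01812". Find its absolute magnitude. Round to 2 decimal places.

d = 1/p = 1/0.01812″ = 55.188 pc.
m − M = 5 log₁₀(55.188) − 5 = 8.7092 − 5 = 3.7092.
M = m − (m − M) = 9.19 − 3.7092 = 5.48.

M = 5.48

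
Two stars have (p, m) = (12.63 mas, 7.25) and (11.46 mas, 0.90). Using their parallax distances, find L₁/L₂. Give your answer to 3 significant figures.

d₁ = 1/p₁ = 1/0.01263″ = 79.177 pc; d₂ = 1/p₂ = 1/0.01146″ = 87.26 pc.
M₁ = m₁ − 5 log₁₀ d₁ + 5 = 7.25 − 9.4930 + 5 = 2.7570.
M₂ = 0.90 − 9.7041 + 5 = -3.8041.
L₁/L₂ = 10^(0.4(M₂ − M₁)) = 10^(0.4 × (-6.5611)) = 10^(-2.62444) = 0.0023744.

L₁/L₂ = 0.00237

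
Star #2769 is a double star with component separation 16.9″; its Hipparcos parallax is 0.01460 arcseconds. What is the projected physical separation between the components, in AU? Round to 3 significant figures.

1160 AU

d = 1/p = 1/0.01460″ = 68.493 pc.
At distance d (pc), an angle of θ arcsec spans θ·d AU: s = 16.9 × 68.493 = 1157.5 AU.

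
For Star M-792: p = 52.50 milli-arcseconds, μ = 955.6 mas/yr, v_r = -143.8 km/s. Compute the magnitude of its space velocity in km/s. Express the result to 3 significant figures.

d = 1/p = 1/0.05250″ = 19.048 pc.
μ = 955.6 mas/yr = 0.9556 ″/yr.
v_t = 4.740 μ d = 4.740 × 0.9556 × 19.048 = 86.279 km/s.
v = √(v_r² + v_t²) = √((-143.8)² + 86.279²) = √28122.5 = 167.7 km/s.

168 km/s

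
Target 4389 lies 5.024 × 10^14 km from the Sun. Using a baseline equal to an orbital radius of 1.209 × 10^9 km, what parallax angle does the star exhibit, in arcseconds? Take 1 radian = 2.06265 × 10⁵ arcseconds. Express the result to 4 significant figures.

0.4964 arcsec

θ ≈ B/d = (1.209 × 10^9) / (5.024 × 10^14) = 2.4064 × 10^-6 rad.
In arcseconds: 2.4064 × 10^-6 × 206265 = 0.49636″.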